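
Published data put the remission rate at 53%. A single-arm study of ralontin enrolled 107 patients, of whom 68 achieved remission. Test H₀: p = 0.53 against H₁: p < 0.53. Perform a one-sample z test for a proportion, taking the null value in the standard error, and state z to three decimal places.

p̂ = 68/107 ≈ 0.63551.
Standard error under H₀: √(0.53×0.47/107) = 0.04825.
z = (0.63551 − 0.53)/0.04825 = 0.10551/0.04825 = 2.187.
p-value = P(Z < 2.187) ≈ 0.9856.

z = 2.187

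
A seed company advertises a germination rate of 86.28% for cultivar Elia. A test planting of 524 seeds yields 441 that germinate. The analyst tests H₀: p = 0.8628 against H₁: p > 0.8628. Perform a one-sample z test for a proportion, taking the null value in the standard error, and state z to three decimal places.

p̂ = 441/524 ≈ 0.841603.
Standard error under H₀: √(0.8628×0.1372/524) = 0.015030.
z = (0.841603 − 0.8628)/0.015030 = -0.021197/0.015030 = -1.410.
p-value = P(Z > -1.410) ≈ 0.9208.

z = -1.410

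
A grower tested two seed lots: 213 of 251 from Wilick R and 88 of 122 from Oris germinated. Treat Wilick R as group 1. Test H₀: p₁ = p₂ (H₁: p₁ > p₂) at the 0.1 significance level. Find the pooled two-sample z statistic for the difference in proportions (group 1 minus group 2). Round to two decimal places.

z = 2.92

p̂₁ = 213/251 ≈ 0.8486, p̂₂ = 88/122 ≈ 0.7213.
Pooled p̂ = (213+88)/(251+122) = 301/373 = 0.8070.
SE = √(p̂(1−p̂)(1/n₁+1/n₂)) = √(0.8070·0.1930·0.0121808) = √(0.00189739) = 0.0436.
z = (0.8486 − 0.7213)/0.0436 = 0.1273/0.0436 = 2.92.
p-value = P(Z > 2.922) ≈ 0.0017; since p < α = 0.1, reject H₀.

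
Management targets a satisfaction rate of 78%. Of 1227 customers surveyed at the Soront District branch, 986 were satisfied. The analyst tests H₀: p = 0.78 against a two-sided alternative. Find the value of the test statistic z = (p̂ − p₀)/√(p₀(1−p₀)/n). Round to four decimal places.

p̂ = 986/1227 ≈ 0.803586.
Standard error under H₀: √(0.78×0.22/1227) = 0.011826.
z = (0.803586 − 0.78)/0.011826 = 0.023586/0.011826 = 1.9944.
p-value = 2·P(Z > 1.994) ≈ 0.0461.

z = 1.9944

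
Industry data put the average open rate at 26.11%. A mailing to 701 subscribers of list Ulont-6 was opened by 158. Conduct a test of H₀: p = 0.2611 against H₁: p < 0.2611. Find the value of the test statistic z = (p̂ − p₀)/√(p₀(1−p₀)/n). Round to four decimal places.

z = -2.1524

p̂ = 158/701 ≈ 0.225392.
SE = √(p₀(1−p₀)/n) = √(0.19293/701) = 0.016590.
z = (0.225392 − 0.2611)/0.016590 = -0.035708/0.016590 = -2.1524.
p-value = P(Z < -2.152) ≈ 0.0157.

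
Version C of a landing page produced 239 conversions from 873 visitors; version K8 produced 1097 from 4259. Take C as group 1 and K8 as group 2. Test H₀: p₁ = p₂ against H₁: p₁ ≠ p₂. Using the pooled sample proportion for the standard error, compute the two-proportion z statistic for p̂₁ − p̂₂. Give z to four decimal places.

p̂₁ = 239/873 = 0.273769, p̂₂ = 1097/4259 = 0.257572.
Pooled p̂ = (239+1097)/(873+4259) = 1336/5132 = 0.260327.
SE = √(p̂(1−p̂)(1/n₁+1/n₂)) = √(0.260327·0.739673·0.00138027) = √(0.000265781) = 0.016303.
z = (0.273769 − 0.257572)/0.016303 = 0.016197/0.016303 = 0.9935.
Two-sided p-value ≈ 2·Φ(−0.993) = 0.3205.

z = 0.9935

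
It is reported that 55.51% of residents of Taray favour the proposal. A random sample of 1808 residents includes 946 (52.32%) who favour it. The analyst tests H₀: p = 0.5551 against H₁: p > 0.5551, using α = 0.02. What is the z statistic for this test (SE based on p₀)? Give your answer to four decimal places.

z = -2.7269

p̂ = 946/1808 = 0.5232301.
Under H₀, SE = √(0.5551·0.4449/1808) = √(0.000136595) = 0.0116874.
z = (0.5232301 − 0.5551)/0.0116874 = -0.0318699/0.0116874 = -2.7269.
p-value = P(Z > -2.727) ≈ 0.9968, so at α = 0.02 we fail to reject H₀.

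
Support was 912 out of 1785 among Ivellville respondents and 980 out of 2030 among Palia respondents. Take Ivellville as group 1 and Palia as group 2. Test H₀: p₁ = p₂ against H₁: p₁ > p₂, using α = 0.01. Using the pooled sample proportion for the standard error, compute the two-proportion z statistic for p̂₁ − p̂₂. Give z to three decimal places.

p̂₁ = 912/1785 ≈ 0.51092, p̂₂ = 980/2030 ≈ 0.48276.
Pooled p̂ = (912+980)/(1785+2030) = 1892/3815 = 0.49594.
SE = √(0.249983 × 0.00105283) = 0.01622.
z = (0.51092 − 0.48276)/0.01622 = 0.02816/0.01622 = 1.736.
p-value = P(Z > 1.736) ≈ 0.0413. With α = 0.01, fail to reject H₀.

z = 1.736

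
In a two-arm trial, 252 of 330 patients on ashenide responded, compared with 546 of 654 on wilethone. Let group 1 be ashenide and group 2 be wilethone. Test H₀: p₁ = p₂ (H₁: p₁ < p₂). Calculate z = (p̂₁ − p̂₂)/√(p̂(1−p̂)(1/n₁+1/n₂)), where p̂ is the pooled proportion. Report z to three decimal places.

z = -2.694

p̂₁ = 252/330 = 0.76364, p̂₂ = 546/654 = 0.83486.
Pooled p̂ = (252+546)/(330+654) = 798/984 = 0.81098.
SE = √(0.153294 × 0.00455936) = 0.02644.
z = (0.76364 − 0.83486)/0.02644 = -0.07122/0.02644 = -2.694.
p-value = P(Z < -2.694) ≈ 0.0035.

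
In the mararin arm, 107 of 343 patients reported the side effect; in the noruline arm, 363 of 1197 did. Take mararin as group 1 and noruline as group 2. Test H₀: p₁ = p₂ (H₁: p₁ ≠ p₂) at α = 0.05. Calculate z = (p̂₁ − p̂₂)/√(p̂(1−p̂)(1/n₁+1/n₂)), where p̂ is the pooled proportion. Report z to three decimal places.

p̂₁ = 107/343 = 0.31195, p̂₂ = 363/1197 = 0.30326.
Pooled p̂ = (107+363)/(343+1197) = 470/1540 = 0.30519.
SE = √(0.212051 × 0.00375087) = 0.02820.
z = (0.31195 − 0.30326)/0.02820 = 0.00869/0.02820 = 0.308.
p-value = 2·P(Z > 0.308) ≈ 0.7578; since p > α = 0.05, fail to reject H₀.

z = 0.308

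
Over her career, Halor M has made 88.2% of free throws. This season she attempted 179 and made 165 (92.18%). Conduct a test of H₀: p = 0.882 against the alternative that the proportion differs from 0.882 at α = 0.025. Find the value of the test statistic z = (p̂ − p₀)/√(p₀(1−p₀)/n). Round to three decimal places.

p̂ = 165/179 = 0.92179.
Under H₀, SE = √(0.882·0.118/179) = √(0.00058143) = 0.02411.
z = (0.92179 − 0.882)/0.02411 = 0.03979/0.02411 = 1.650.
p-value = 2·P(Z > 1.650) ≈ 0.0989. With α = 0.025, fail to reject H₀.

z = 1.650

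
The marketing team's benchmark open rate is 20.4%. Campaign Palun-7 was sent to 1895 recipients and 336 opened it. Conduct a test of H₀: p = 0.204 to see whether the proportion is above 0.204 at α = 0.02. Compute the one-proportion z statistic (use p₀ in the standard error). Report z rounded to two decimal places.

z = -2.88

p̂ = 336/1895 ≈ 0.17731.
Standard error under H₀: √(0.204×0.796/1895) = 0.00926.
z = (0.17731 − 0.204)/0.00926 = -0.02669/0.00926 = -2.88.
p-value = P(Z > -2.883) ≈ 0.9980; since p > α = 0.02, fail to reject H₀.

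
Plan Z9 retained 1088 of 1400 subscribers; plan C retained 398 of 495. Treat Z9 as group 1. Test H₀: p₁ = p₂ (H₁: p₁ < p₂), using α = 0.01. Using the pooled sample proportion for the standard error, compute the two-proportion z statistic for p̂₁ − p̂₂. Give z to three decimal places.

z = -1.250

p̂₁ = 1088/1400 ≈ 0.777143, p̂₂ = 398/495 ≈ 0.804040.
Pooled p̂ = (1088+398)/(1400+495) = 1486/1895 = 0.784169.
SE = √(0.169248 × 0.00273449) = 0.021513.
z = (0.777143 − 0.804040)/0.021513 = -0.026897/0.021513 = -1.250.
p-value = P(Z < -1.250) ≈ 0.1056, so at α = 0.01 we fail to reject H₀.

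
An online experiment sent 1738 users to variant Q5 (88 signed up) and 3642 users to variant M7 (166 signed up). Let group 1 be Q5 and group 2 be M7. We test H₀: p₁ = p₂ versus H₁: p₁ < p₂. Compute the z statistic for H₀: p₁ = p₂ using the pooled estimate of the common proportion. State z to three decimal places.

z = 0.817

p̂₁ = 88/1738 = 0.05063, p̂₂ = 166/3642 = 0.04558.
Pooled p̂ = (88+166)/(1738+3642) = 254/5380 = 0.04721.
SE = √(0.0449829 × 0.000849948) = 0.00618.
z = (0.05063 − 0.04558)/0.00618 = 0.00505/0.00618 = 0.817.
p-value = P(Z < 0.817) ≈ 0.7931.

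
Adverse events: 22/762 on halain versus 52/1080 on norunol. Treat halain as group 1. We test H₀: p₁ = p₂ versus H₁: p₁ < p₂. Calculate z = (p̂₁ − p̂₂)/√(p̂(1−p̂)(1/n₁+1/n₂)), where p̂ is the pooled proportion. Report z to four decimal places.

z = -2.0750

p̂₁ = 22/762 ≈ 0.028871, p̂₂ = 52/1080 ≈ 0.048148.
Pooled p̂ = (22+52)/(762+1080) = 74/1842 = 0.040174.
SE = √(p̂(1−p̂)(1/n₁+1/n₂)) = √(0.040174·0.959826·0.00223826) = √(8.63069e-05) = 0.009290.
z = (0.028871 − 0.048148)/0.009290 = -0.019277/0.009290 = -2.0750.
p-value = P(Z < -2.075) ≈ 0.0190.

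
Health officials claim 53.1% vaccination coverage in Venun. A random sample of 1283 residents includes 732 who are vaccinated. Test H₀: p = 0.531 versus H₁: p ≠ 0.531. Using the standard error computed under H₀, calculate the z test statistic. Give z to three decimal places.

z = 2.838

p̂ = 732/1283 = 0.57054.
Under H₀, SE = √(0.531·0.469/1283) = √(0.000194107) = 0.01393.
z = (0.57054 − 0.531)/0.01393 = 0.03954/0.01393 = 2.838.
Two-sided p-value ≈ 2·Φ(−2.838) = 0.0045.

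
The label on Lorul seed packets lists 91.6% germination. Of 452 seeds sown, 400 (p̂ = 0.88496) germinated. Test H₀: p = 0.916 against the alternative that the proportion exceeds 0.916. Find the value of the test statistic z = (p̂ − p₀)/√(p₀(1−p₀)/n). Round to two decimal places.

p̂ = 400/452 ≈ 0.8850.
Standard error under H₀: √(0.916×0.084/452) = 0.0130.
z = (0.8850 − 0.916)/0.0130 = -0.0310/0.0130 = -2.38.
p-value = P(Z > -2.379) ≈ 0.9913.

z = -2.38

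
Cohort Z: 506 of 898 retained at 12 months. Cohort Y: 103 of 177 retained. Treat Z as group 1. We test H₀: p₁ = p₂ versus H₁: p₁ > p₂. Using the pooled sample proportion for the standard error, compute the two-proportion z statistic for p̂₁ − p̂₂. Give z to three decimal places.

z = -0.453

p̂₁ = 506/898 ≈ 0.56347, p̂₂ = 103/177 ≈ 0.58192.
Pooled p̂ = (506+103)/(898+177) = 609/1075 = 0.56651.
SE = √(0.245576 × 0.0067633) = 0.04075.
z = (0.56347 − 0.58192)/0.04075 = -0.01845/0.04075 = -0.453.
p-value = P(Z > -0.453) ≈ 0.6746.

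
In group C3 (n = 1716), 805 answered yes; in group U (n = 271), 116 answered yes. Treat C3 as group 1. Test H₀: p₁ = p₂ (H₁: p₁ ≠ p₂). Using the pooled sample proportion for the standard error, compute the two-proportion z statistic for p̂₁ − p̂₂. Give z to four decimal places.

z = 1.2600

p̂₁ = 805/1716 ≈ 0.469114, p̂₂ = 116/271 ≈ 0.428044.
Pooled p̂ = (805+116)/(1716+271) = 921/1987 = 0.463513.
SE = √(0.248669 × 0.00427279) = 0.032596.
z = (0.469114 − 0.428044)/0.032596 = 0.041070/0.032596 = 1.2600.
p-value = 2·P(Z > 1.260) ≈ 0.2077.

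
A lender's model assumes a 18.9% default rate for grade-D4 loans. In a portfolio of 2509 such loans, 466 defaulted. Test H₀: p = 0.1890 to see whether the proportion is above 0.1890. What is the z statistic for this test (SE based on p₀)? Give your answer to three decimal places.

z = -0.418

p̂ = 466/2509 ≈ 0.18573.
SE = √(p₀(1−p₀)/n) = √(0.15328/2509) = 0.00782.
z = (0.18573 − 0.189)/0.00782 = -0.00327/0.00782 = -0.418.
p-value = P(Z > -0.418) ≈ 0.6621.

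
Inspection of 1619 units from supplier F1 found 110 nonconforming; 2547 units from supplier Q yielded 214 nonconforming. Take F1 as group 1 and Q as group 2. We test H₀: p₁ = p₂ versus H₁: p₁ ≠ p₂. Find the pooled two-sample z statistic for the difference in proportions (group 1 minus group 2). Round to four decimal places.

z = -1.8887

p̂₁ = 110/1619 ≈ 0.067943, p̂₂ = 214/2547 ≈ 0.084020.
Pooled p̂ = (110+214)/(1619+2547) = 324/4166 = 0.077772.
SE = √(0.0717239 × 0.00101028) = 0.008512.
z = (0.067943 − 0.084020)/0.008512 = -0.016077/0.008512 = -1.8887.
Two-sided p-value ≈ 2·Φ(−1.889) = 0.0589.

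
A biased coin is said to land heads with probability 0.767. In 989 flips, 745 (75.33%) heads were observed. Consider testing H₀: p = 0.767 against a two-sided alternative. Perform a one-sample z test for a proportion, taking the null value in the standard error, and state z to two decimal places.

z = -1.02

p̂ = 745/989 = 0.7533.
Under H₀, SE = √(0.767·0.233/989) = √(0.000180699) = 0.0134.
z = (0.7533 − 0.767)/0.0134 = -0.0137/0.0134 = -1.02.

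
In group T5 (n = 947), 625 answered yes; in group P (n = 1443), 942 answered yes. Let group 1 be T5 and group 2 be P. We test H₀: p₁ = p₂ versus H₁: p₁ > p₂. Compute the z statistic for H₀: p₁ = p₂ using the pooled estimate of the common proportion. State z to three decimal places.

p̂₁ = 625/947 = 0.65998, p̂₂ = 942/1443 = 0.65281.
Pooled p̂ = (625+942)/(947+1443) = 1567/2390 = 0.65565.
SE = √(p̂(1−p̂)(1/n₁+1/n₂)) = √(0.65565·0.34435·0.00174897) = √(0.00039487) = 0.01987.
z = (0.65998 − 0.65281)/0.01987 = 0.00717/0.01987 = 0.361.

z = 0.361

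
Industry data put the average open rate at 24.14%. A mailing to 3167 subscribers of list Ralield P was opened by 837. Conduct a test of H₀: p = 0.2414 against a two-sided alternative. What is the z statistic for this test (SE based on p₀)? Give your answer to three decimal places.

p̂ = 837/3167 = 0.264288.
SE = √(p₀(1−p₀)/n) = √(0.18313/3167) = 0.007604.
z = (0.264288 − 0.2414)/0.007604 = 0.022888/0.007604 = 3.010.
p-value = 2·P(Z > 3.010) ≈ 0.0026.

z = 3.010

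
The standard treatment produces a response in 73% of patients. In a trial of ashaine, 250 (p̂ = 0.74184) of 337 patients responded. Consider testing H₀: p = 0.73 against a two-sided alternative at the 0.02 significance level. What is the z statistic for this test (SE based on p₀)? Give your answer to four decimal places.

p̂ = 250/337 ≈ 0.741840.
SE = √(p₀(1−p₀)/n) = √(0.1971/337) = 0.024184.
z = (0.741840 − 0.73)/0.024184 = 0.011840/0.024184 = 0.4896.
Two-sided p-value ≈ 2·Φ(−0.490) = 0.6244, so at α = 0.02 we fail to reject H₀.

z = 0.4896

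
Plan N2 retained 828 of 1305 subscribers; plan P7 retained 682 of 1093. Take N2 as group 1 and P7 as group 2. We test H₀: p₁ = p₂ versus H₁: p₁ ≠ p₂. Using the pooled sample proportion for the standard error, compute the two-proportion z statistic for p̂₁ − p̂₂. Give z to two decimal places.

z = 0.53

p̂₁ = 828/1305 ≈ 0.6345, p̂₂ = 682/1093 ≈ 0.6240.
Pooled p̂ = (828+682)/(1305+1093) = 1510/2398 = 0.6297.
SE = √(p̂(1−p̂)(1/n₁+1/n₂)) = √(0.6297·0.3703·0.0016812) = √(0.000392022) = 0.0198.
z = (0.6345 − 0.6240)/0.0198 = 0.0105/0.0198 = 0.53.
Two-sided p-value ≈ 2·Φ(−0.531) = 0.5955.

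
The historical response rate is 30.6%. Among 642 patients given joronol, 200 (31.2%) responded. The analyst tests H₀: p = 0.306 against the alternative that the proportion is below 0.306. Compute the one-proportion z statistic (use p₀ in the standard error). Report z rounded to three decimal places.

p̂ = 200/642 ≈ 0.31153.
SE = √(p₀(1−p₀)/n) = √(0.21236/642) = 0.01819.
z = (0.31153 − 0.306)/0.01819 = 0.00553/0.01819 = 0.304.

z = 0.304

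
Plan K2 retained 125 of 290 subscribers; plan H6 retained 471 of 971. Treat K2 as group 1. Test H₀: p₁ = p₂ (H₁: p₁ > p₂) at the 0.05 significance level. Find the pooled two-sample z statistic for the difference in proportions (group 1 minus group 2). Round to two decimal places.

z = -1.62

p̂₁ = 125/290 = 0.4310, p̂₂ = 471/971 = 0.4851.
Pooled p̂ = (125+471)/(290+971) = 596/1261 = 0.4726.
SE = √(0.249251 × 0.00447814) = 0.0334.
z = (0.4310 − 0.4851)/0.0334 = -0.0541/0.0334 = -1.62.
p-value = P(Z > -1.617) ≈ 0.9471, so at α = 0.05 we fail to reject H₀.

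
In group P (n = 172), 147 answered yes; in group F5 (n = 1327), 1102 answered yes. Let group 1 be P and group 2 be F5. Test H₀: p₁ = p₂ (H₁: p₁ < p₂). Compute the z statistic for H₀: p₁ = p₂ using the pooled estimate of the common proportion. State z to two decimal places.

p̂₁ = 147/172 ≈ 0.8547, p̂₂ = 1102/1327 ≈ 0.8304.
Pooled p̂ = (147+1102)/(172+1327) = 1249/1499 = 0.8332.
SE = √(0.138963 × 0.00656753) = 0.0302.
z = (0.8547 − 0.8304)/0.0302 = 0.0243/0.0302 = 0.80.
p-value = P(Z < 0.801) ≈ 0.7885.

z = 0.80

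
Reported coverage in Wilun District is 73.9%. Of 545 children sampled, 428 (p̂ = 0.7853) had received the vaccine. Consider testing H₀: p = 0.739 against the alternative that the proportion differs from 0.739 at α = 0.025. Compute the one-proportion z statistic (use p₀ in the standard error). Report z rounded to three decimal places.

z = 2.462

p̂ = 428/545 = 0.785321.
Standard error under H₀: √(0.739×0.261/545) = 0.018812.
z = (0.785321 − 0.739)/0.018812 = 0.046321/0.018812 = 2.462.
Two-sided p-value ≈ 2·Φ(−2.462) = 0.0138, so at α = 0.025 we reject H₀.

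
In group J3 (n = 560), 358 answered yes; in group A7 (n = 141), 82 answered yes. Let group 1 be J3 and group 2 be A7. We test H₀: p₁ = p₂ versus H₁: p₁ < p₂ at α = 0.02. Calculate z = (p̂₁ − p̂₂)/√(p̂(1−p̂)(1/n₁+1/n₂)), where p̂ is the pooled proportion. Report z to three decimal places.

p̂₁ = 358/560 ≈ 0.63929, p̂₂ = 82/141 ≈ 0.58156.
Pooled p̂ = (358+82)/(560+141) = 440/701 = 0.62767.
SE = √(p̂(1−p̂)(1/n₁+1/n₂)) = √(0.62767·0.37233·0.00887791) = √(0.00207476) = 0.04555.
z = (0.63929 − 0.58156)/0.04555 = 0.05773/0.04555 = 1.267.
p-value = P(Z < 1.267) ≈ 0.8975; since p > α = 0.02, fail to reject H₀.

z = 1.267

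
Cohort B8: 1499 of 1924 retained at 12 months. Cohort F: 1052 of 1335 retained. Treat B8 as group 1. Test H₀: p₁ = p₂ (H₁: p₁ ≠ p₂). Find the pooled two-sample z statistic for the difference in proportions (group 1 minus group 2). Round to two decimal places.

z = -0.61

p̂₁ = 1499/1924 = 0.7791, p̂₂ = 1052/1335 = 0.7880.
Pooled p̂ = (1499+1052)/(1924+1335) = 2551/3259 = 0.7828.
SE = √(0.170049 × 0.00126881) = 0.0147.
z = (0.7791 − 0.7880)/0.0147 = -0.0089/0.0147 = -0.61.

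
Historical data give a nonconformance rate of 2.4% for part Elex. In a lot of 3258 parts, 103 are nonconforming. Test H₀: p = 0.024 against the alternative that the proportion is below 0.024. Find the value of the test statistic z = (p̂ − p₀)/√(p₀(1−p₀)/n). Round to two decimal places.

p̂ = 103/3258 = 0.03161.
Under H₀, SE = √(0.024·0.976/3258) = √(7.18969e-06) = 0.00268.
z = (0.03161 − 0.024)/0.00268 = 0.00761/0.00268 = 2.84.
p-value = P(Z < 2.840) ≈ 0.9977.

z = 2.84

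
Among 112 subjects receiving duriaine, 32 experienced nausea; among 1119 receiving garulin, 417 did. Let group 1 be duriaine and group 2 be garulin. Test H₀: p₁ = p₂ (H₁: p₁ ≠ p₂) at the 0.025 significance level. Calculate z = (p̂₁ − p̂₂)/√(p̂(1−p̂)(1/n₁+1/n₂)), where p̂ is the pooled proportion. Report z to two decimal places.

z = -1.82

p̂₁ = 32/112 ≈ 0.2857, p̂₂ = 417/1119 ≈ 0.3727.
Pooled p̂ = (32+417)/(112+1119) = 449/1231 = 0.3647.
SE = √(0.231706 × 0.00982223) = 0.0477.
z = (0.2857 − 0.3727)/0.0477 = -0.0870/0.0477 = -1.82.
Two-sided p-value ≈ 2·Φ(−1.822) = 0.0684. With α = 0.025, fail to reject H₀.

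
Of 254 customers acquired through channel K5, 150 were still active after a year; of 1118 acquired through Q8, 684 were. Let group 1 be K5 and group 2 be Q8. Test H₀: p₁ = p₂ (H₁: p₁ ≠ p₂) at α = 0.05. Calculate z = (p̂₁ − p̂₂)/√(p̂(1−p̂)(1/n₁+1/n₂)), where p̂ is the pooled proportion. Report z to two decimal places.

p̂₁ = 150/254 = 0.5906, p̂₂ = 684/1118 = 0.6118.
Pooled p̂ = (150+684)/(254+1118) = 834/1372 = 0.6079.
SE = √(0.238364 × 0.00483146) = 0.0339.
z = (0.5906 − 0.6118)/0.0339 = -0.0212/0.0339 = -0.63.
p-value = 2·P(Z > 0.626) ≈ 0.5311; since p > α = 0.05, fail to reject H₀.

z = -0.63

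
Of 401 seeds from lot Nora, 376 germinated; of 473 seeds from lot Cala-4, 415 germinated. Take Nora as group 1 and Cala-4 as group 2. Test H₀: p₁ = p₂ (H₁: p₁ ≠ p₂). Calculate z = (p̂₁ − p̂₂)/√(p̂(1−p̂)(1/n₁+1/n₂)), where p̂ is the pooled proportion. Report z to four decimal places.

p̂₁ = 376/401 = 0.937656, p̂₂ = 415/473 = 0.877378.
Pooled p̂ = (376+415)/(401+473) = 791/874 = 0.905034.
SE = √(p̂(1−p̂)(1/n₁+1/n₂)) = √(0.905034·0.094966·0.00460793) = √(0.000396039) = 0.019901.
z = (0.937656 − 0.877378)/0.019901 = 0.060278/0.019901 = 3.0289.
Two-sided p-value ≈ 2·Φ(−3.029) = 0.0025.

z = 3.0289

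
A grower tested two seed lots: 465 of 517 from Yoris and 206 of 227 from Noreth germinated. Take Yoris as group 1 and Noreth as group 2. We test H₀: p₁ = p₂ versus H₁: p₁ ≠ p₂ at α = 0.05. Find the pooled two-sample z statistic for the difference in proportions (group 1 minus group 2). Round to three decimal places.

p̂₁ = 465/517 ≈ 0.89942, p̂₂ = 206/227 ≈ 0.90749.
Pooled p̂ = (465+206)/(517+227) = 671/744 = 0.90188.
SE = √(p̂(1−p̂)(1/n₁+1/n₂)) = √(0.90188·0.09812·0.00633952) = √(0.000560991) = 0.02369.
z = (0.89942 − 0.90749)/0.02369 = -0.00807/0.02369 = -0.341.
Two-sided p-value ≈ 2·Φ(−0.341) = 0.7333. With α = 0.05, fail to reject H₀.

z = -0.341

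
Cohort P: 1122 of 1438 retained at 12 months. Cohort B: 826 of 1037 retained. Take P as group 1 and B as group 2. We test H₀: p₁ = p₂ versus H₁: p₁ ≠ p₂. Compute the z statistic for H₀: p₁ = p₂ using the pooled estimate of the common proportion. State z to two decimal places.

z = -0.98

p̂₁ = 1122/1438 = 0.78025, p̂₂ = 826/1037 = 0.79653.
Pooled p̂ = (1122+826)/(1438+1037) = 1948/2475 = 0.78707.
SE = √(0.16759 × 0.00165973) = 0.01668.
z = (0.78025 − 0.79653)/0.01668 = -0.01628/0.01668 = -0.98.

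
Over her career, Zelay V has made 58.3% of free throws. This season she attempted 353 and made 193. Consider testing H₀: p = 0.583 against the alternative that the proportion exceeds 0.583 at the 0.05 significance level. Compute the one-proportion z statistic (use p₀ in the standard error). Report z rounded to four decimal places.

p̂ = 193/353 ≈ 0.546742.
SE = √(p₀(1−p₀)/n) = √(0.24311/353) = 0.026243.
z = (0.546742 − 0.583)/0.026243 = -0.036258/0.026243 = -1.3816.
p-value = P(Z > -1.382) ≈ 0.9165, so at α = 0.05 we fail to reject H₀.

z = -1.3816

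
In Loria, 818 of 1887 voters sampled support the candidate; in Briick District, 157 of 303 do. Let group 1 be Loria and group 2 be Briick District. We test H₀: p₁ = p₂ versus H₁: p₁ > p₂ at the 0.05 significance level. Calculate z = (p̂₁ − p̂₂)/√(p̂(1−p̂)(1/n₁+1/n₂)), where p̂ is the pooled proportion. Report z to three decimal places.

z = -2.752

p̂₁ = 818/1887 = 0.43349, p̂₂ = 157/303 = 0.51815.
Pooled p̂ = (818+157)/(1887+303) = 975/2190 = 0.44521.
SE = √(0.246998 × 0.00383027) = 0.03076.
z = (0.43349 − 0.51815)/0.03076 = -0.08466/0.03076 = -2.752.
p-value = P(Z > -2.752) ≈ 0.9970. With α = 0.05, fail to reject H₀.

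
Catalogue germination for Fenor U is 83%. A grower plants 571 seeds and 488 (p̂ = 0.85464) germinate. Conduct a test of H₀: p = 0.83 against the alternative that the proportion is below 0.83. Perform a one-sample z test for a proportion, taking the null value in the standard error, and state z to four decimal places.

z = 1.5675

p̂ = 488/571 ≈ 0.854641.
SE = √(p₀(1−p₀)/n) = √(0.1411/571) = 0.015720.
z = (0.854641 − 0.83)/0.015720 = 0.024641/0.015720 = 1.5675.
p-value = P(Z < 1.568) ≈ 0.9415.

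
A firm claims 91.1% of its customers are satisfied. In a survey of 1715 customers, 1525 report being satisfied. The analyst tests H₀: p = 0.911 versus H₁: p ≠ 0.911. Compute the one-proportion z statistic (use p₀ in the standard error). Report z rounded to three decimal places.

z = -3.169

p̂ = 1525/1715 = 0.889213.
Standard error under H₀: √(0.911×0.089/1715) = 0.006876.
z = (0.889213 − 0.911)/0.006876 = -0.021787/0.006876 = -3.169.
Two-sided p-value ≈ 2·Φ(−3.169) = 0.0015.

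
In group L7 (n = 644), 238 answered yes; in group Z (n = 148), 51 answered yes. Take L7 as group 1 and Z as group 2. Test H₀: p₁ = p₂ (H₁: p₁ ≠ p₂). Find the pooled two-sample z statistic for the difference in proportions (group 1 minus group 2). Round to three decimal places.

z = 0.569

p̂₁ = 238/644 = 0.36957, p̂₂ = 51/148 = 0.34459.
Pooled p̂ = (238+51)/(644+148) = 289/792 = 0.36490.
SE = √(0.231748 × 0.00830955) = 0.04388.
z = (0.36957 − 0.34459)/0.04388 = 0.02498/0.04388 = 0.569.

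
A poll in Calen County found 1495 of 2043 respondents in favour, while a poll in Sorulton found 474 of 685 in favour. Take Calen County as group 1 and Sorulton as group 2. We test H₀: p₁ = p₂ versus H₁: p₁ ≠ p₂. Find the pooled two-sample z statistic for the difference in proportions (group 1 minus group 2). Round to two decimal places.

p̂₁ = 1495/2043 = 0.7318, p̂₂ = 474/685 = 0.6920.
Pooled p̂ = (1495+474)/(2043+685) = 1969/2728 = 0.7218.
SE = √(p̂(1−p̂)(1/n₁+1/n₂)) = √(0.7218·0.2782·0.00194933) = √(0.000391457) = 0.0198.
z = (0.7318 − 0.6920)/0.0198 = 0.0398/0.0198 = 2.01.

z = 2.01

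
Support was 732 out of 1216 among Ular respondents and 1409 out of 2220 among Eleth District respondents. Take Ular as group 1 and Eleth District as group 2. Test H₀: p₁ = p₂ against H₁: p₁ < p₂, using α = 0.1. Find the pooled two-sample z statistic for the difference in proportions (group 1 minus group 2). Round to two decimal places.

z = -1.89

p̂₁ = 732/1216 ≈ 0.6020, p̂₂ = 1409/2220 ≈ 0.6347.
Pooled p̂ = (732+1409)/(1216+2220) = 2141/3436 = 0.6231.
SE = √(0.234844 × 0.00127282) = 0.0173.
z = (0.6020 − 0.6347)/0.0173 = -0.0327/0.0173 = -1.89.
p-value = P(Z < -1.892) ≈ 0.0292; since p < α = 0.1, reject H₀.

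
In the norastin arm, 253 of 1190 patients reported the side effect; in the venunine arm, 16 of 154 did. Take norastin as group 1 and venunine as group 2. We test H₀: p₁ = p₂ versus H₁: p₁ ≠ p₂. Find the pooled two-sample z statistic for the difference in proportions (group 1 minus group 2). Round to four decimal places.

z = 3.1726

p̂₁ = 253/1190 = 0.212605, p̂₂ = 16/154 = 0.103896.
Pooled p̂ = (253+16)/(1190+154) = 269/1344 = 0.200149.
SE = √(0.160089 × 0.00733384) = 0.034265.
z = (0.212605 − 0.103896)/0.034265 = 0.108709/0.034265 = 3.1726.
p-value = 2·P(Z > 3.173) ≈ 0.0015.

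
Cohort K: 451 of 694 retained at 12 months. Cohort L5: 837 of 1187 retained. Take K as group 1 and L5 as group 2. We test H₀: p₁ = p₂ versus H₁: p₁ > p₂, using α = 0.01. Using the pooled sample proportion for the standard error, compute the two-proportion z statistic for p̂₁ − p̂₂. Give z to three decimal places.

z = -2.490

p̂₁ = 451/694 = 0.64986, p̂₂ = 837/1187 = 0.70514.
Pooled p̂ = (451+837)/(694+1187) = 1288/1881 = 0.68474.
SE = √(p̂(1−p̂)(1/n₁+1/n₂)) = √(0.68474·0.31526·0.00228338) = √(0.000492914) = 0.02220.
z = (0.64986 − 0.70514)/0.02220 = -0.05528/0.02220 = -2.490.
p-value = P(Z > -2.490) ≈ 0.9936; since p > α = 0.01, fail to reject H₀.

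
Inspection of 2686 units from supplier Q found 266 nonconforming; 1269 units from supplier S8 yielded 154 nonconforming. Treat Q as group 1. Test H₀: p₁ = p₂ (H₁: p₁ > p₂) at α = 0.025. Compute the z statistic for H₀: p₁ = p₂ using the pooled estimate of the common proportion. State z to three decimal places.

z = -2.127

p̂₁ = 266/2686 = 0.099032, p̂₂ = 154/1269 = 0.121355.
Pooled p̂ = (266+154)/(2686+1269) = 420/3955 = 0.106195.
SE = √(p̂(1−p̂)(1/n₁+1/n₂)) = √(0.106195·0.893805·0.00116032) = √(0.000110135) = 0.010495.
z = (0.099032 − 0.121355)/0.010495 = -0.022323/0.010495 = -2.127.
p-value = P(Z > -2.127) ≈ 0.9833, so at α = 0.025 we fail to reject H₀.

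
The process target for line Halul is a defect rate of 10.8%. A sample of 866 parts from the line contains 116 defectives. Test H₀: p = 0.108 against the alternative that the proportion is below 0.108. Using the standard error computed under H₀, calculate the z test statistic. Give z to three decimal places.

z = 2.460

p̂ = 116/866 ≈ 0.13395.
Under H₀, SE = √(0.108·0.892/866) = √(0.000111242) = 0.01055.
z = (0.13395 − 0.108)/0.01055 = 0.02595/0.01055 = 2.460.
p-value = P(Z < 2.460) ≈ 0.9931.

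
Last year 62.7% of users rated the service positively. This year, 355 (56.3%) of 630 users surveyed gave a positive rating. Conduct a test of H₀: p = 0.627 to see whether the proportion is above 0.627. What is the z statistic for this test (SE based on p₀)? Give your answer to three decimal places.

p̂ = 355/630 = 0.56349.
SE = √(p₀(1−p₀)/n) = √(0.23387/630) = 0.01927.
z = (0.56349 − 0.627)/0.01927 = -0.06351/0.01927 = -3.296.
p-value = P(Z > -3.296) ≈ 0.9995.

z = -3.296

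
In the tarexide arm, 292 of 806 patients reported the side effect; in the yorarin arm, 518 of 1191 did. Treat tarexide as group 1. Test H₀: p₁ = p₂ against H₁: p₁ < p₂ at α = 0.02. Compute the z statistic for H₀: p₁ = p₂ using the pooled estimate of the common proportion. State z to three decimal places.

z = -3.244

p̂₁ = 292/806 = 0.362283, p̂₂ = 518/1191 = 0.434929.
Pooled p̂ = (292+518)/(806+1191) = 810/1997 = 0.405608.
SE = √(0.24109 × 0.00208033) = 0.022395.
z = (0.362283 − 0.434929)/0.022395 = -0.072646/0.022395 = -3.244.
p-value = P(Z < -3.244) ≈ 0.0006. With α = 0.02, reject H₀.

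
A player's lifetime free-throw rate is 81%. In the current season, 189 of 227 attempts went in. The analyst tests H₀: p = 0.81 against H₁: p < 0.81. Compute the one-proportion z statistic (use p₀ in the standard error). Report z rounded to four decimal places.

p̂ = 189/227 = 0.832599.
Standard error under H₀: √(0.81×0.19/227) = 0.026038.
z = (0.832599 − 0.81)/0.026038 = 0.022599/0.026038 = 0.8679.

z = 0.8679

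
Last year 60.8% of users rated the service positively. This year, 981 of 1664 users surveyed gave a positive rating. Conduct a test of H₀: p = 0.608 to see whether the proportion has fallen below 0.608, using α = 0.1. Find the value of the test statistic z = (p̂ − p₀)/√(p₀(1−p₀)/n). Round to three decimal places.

z = -1.542

p̂ = 981/1664 = 0.58954.
SE = √(p₀(1−p₀)/n) = √(0.23834/1664) = 0.01197.
z = (0.58954 − 0.608)/0.01197 = -0.01846/0.01197 = -1.542.
p-value = P(Z < -1.542) ≈ 0.0615, so at α = 0.1 we reject H₀.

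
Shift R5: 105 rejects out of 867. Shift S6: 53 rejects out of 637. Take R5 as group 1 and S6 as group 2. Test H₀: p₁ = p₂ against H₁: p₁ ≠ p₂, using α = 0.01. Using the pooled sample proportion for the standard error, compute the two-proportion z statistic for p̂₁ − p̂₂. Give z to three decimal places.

z = 2.369

p̂₁ = 105/867 ≈ 0.12111, p̂₂ = 53/637 ≈ 0.08320.
Pooled p̂ = (105+53)/(867+637) = 158/1504 = 0.10505.
SE = √(p̂(1−p̂)(1/n₁+1/n₂)) = √(0.10505·0.89495·0.00272326) = √(0.000256033) = 0.01600.
z = (0.12111 − 0.08320)/0.01600 = 0.03791/0.01600 = 2.369.
p-value = 2·P(Z > 2.369) ≈ 0.0178. With α = 0.01, fail to reject H₀.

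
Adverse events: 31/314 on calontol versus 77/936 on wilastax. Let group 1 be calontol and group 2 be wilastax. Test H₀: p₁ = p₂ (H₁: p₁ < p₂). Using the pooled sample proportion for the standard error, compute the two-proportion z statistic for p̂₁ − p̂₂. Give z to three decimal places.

p̂₁ = 31/314 ≈ 0.098726, p̂₂ = 77/936 ≈ 0.082265.
Pooled p̂ = (31+77)/(314+936) = 108/1250 = 0.086400.
SE = √(0.078935 × 0.00425309) = 0.018323.
z = (0.098726 − 0.082265)/0.018323 = 0.016461/0.018323 = 0.898.
p-value = P(Z < 0.898) ≈ 0.8155.

z = 0.898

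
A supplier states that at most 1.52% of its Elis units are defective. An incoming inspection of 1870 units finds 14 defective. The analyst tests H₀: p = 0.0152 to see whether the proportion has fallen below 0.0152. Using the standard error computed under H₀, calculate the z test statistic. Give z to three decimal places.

p̂ = 14/1870 ≈ 0.007487.
Under H₀, SE = √(0.0152·0.9848/1870) = √(8.00479e-06) = 0.002829.
z = (0.007487 − 0.0152)/0.002829 = -0.007713/0.002829 = -2.726.

z = -2.726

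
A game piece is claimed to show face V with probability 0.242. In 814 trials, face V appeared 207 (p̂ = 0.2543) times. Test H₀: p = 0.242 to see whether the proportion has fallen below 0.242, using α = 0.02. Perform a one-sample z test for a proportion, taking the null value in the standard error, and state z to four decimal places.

z = 0.8193

p̂ = 207/814 = 0.254300.
Under H₀, SE = √(0.242·0.758/814) = √(0.000225351) = 0.015012.
z = (0.254300 − 0.242)/0.015012 = 0.012300/0.015012 = 0.8193.
p-value = P(Z < 0.819) ≈ 0.7937. With α = 0.02, fail to reject H₀.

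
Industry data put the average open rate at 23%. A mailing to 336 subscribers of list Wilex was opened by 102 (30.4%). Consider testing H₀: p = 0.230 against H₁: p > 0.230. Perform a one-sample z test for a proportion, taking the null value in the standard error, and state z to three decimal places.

p̂ = 102/336 ≈ 0.303571.
Under H₀, SE = √(0.23·0.77/336) = √(0.000527083) = 0.022958.
z = (0.303571 − 0.23)/0.022958 = 0.073571/0.022958 = 3.205.
p-value = P(Z > 3.205) ≈ 0.0007.

z = 3.205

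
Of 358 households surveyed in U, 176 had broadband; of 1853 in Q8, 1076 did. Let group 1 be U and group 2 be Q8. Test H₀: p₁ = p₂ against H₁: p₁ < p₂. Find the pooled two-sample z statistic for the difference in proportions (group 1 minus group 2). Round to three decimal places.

p̂₁ = 176/358 ≈ 0.49162, p̂₂ = 1076/1853 ≈ 0.58068.
Pooled p̂ = (176+1076)/(358+1853) = 1252/2211 = 0.56626.
SE = √(p̂(1−p̂)(1/n₁+1/n₂)) = √(0.56626·0.43374·0.00333296) = √(0.000818608) = 0.02861.
z = (0.49162 − 0.58068)/0.02861 = -0.08906/0.02861 = -3.113.

z = -3.113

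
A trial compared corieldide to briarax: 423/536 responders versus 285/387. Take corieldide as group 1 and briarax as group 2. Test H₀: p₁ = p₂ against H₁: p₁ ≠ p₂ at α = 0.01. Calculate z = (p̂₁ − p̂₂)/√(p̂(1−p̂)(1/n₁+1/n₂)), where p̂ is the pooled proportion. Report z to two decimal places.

z = 1.87

p̂₁ = 423/536 = 0.7892, p̂₂ = 285/387 = 0.7364.
Pooled p̂ = (423+285)/(536+387) = 708/923 = 0.7671.
SE = √(p̂(1−p̂)(1/n₁+1/n₂)) = √(0.7671·0.2329·0.00444965) = √(0.00079505) = 0.0282.
z = (0.7892 − 0.7364)/0.0282 = 0.0528/0.0282 = 1.87.
Two-sided p-value ≈ 2·Φ(−1.871) = 0.0614; since p > α = 0.01, fail to reject H₀.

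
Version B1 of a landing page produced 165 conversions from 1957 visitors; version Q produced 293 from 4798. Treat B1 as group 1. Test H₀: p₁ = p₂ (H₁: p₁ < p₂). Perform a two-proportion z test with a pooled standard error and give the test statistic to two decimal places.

p̂₁ = 165/1957 ≈ 0.08431, p̂₂ = 293/4798 ≈ 0.06107.
Pooled p̂ = (165+293)/(1957+4798) = 458/6755 = 0.06780.
SE = √(p̂(1−p̂)(1/n₁+1/n₂)) = √(0.06780·0.93220·0.000719406) = √(4.54698e-05) = 0.00674.
z = (0.08431 − 0.06107)/0.00674 = 0.02324/0.00674 = 3.45.

z = 3.45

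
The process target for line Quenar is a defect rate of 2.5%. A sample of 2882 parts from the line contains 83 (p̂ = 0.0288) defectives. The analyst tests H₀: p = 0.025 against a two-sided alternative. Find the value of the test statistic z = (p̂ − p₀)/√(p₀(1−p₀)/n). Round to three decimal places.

z = 1.306

p̂ = 83/2882 ≈ 0.02880.
Under H₀, SE = √(0.025·0.975/2882) = √(8.45767e-06) = 0.00291.
z = (0.02880 − 0.025)/0.00291 = 0.00380/0.00291 = 1.306.
p-value = 2·P(Z > 1.306) ≈ 0.1914.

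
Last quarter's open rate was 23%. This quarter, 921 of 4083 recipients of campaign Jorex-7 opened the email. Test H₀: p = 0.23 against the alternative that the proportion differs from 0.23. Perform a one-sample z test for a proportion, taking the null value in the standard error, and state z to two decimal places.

p̂ = 921/4083 ≈ 0.2256.
Under H₀, SE = √(0.23·0.77/4083) = √(4.3375e-05) = 0.0066.
z = (0.2256 − 0.23)/0.0066 = -0.0044/0.0066 = -0.67.
p-value = 2·P(Z > 0.673) ≈ 0.5011.

z = -0.67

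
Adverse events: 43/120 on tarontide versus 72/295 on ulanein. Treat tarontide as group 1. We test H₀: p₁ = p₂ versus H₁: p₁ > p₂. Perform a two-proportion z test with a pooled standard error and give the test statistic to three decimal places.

z = 2.358

p̂₁ = 43/120 = 0.35833, p̂₂ = 72/295 = 0.24407.
Pooled p̂ = (43+72)/(120+295) = 115/415 = 0.27711.
SE = √(0.200319 × 0.0117232) = 0.04846.
z = (0.35833 − 0.24407)/0.04846 = 0.11426/0.04846 = 2.358.
p-value = P(Z > 2.358) ≈ 0.0092.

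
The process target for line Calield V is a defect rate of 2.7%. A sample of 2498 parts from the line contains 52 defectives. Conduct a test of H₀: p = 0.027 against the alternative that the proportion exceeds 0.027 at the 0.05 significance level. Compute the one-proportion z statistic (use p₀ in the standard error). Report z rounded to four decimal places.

z = -1.9067

p̂ = 52/2498 ≈ 0.0208167.
Standard error under H₀: √(0.027×0.973/2498) = 0.0032430.
z = (0.0208167 − 0.027)/0.0032430 = -0.0061833/0.0032430 = -1.9067.
p-value = P(Z > -1.907) ≈ 0.9717. With α = 0.05, fail to reject H₀.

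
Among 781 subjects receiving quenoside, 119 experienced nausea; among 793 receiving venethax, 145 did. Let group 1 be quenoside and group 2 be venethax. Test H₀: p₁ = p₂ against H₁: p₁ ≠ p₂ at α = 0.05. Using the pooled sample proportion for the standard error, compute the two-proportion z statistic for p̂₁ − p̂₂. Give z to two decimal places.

z = -1.62

p̂₁ = 119/781 = 0.1524, p̂₂ = 145/793 = 0.1828.
Pooled p̂ = (119+145)/(781+793) = 264/1574 = 0.1677.
SE = √(0.139594 × 0.00254144) = 0.0188.
z = (0.1524 − 0.1828)/0.0188 = -0.0304/0.0188 = -1.62.
p-value = 2·P(Z > 1.618) ≈ 0.1056. With α = 0.05, fail to reject H₀.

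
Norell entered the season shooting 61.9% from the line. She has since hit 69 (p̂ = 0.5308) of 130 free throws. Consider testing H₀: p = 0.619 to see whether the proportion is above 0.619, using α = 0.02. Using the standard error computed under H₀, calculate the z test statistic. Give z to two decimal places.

z = -2.07

p̂ = 69/130 ≈ 0.5308.
Standard error under H₀: √(0.619×0.381/130) = 0.0426.
z = (0.5308 − 0.619)/0.0426 = -0.0882/0.0426 = -2.07.
p-value = P(Z > -2.071) ≈ 0.9808. With α = 0.02, fail to reject H₀.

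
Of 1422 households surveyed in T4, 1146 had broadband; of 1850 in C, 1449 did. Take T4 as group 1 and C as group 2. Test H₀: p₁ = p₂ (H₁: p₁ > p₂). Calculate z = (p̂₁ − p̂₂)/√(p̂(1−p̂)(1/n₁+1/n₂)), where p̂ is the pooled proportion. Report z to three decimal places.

z = 1.586

p̂₁ = 1146/1422 = 0.80591, p̂₂ = 1449/1850 = 0.78324.
Pooled p̂ = (1146+1449)/(1422+1850) = 2595/3272 = 0.79309.
SE = √(0.164097 × 0.00124378) = 0.01429.
z = (0.80591 − 0.78324)/0.01429 = 0.02267/0.01429 = 1.586.
p-value = P(Z > 1.586) ≈ 0.0563.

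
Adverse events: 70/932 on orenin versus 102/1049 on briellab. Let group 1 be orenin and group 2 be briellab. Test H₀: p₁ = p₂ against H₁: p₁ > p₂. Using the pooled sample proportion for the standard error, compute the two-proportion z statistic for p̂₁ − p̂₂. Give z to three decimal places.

p̂₁ = 70/932 = 0.075107, p̂₂ = 102/1049 = 0.097235.
Pooled p̂ = (70+102)/(932+1049) = 172/1981 = 0.086825.
SE = √(p̂(1−p̂)(1/n₁+1/n₂)) = √(0.086825·0.913175·0.00202625) = √(0.000160654) = 0.012675.
z = (0.075107 − 0.097235)/0.012675 = -0.022128/0.012675 = -1.746.
p-value = P(Z > -1.746) ≈ 0.9596.

z = -1.746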